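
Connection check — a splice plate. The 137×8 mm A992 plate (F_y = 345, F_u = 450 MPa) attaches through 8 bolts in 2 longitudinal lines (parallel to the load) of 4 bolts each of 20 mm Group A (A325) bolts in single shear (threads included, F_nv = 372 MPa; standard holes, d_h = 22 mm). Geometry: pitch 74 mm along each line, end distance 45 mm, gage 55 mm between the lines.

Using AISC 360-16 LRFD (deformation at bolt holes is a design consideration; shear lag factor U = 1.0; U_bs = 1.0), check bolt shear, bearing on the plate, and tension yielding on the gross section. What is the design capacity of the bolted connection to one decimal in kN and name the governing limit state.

340.3 kN (gross-section yield governs)

Bolt shear: A_b = π(20)²/4 = 314.16 mm². φR_n = 0.75 × 372 × 314.16 × 8 × 1 = 701.2 kN.
Bearing (8 mm plate, F_u = 450 MPa): end bolts L_c = 45 − 22/2 = 34, R_n = min(1.2×34×8×450, 2.4×20×8×450) = 146.88 kN/bolt; interior L_c = 74 − 22 = 52, R_n = 172.8 kN/bolt. φR_n = 0.75 × (2×146.88 + 6×172.8) = 997.9 kN.
Tension yield (gross): A_g = 137×8 = 1096 mm². φR_n = 0.90 × 345 × 1096 = 340.3 kN.
Governing: min(701.2, 997.9, 340.3) = 340.3 kN → gross-section yield.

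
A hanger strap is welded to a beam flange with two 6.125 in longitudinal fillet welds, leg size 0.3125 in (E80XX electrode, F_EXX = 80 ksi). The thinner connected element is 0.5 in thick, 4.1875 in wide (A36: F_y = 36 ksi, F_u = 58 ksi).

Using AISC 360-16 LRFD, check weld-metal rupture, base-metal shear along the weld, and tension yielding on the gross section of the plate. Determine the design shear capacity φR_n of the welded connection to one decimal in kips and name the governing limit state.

67.8 kips (gross-section yield governs)

Weld metal: throat = 0.707×0.3125 = 0.22094 in, L = 2×6.125 = 12.25 in. φR_n = 0.75 × 0.6 × 80 × 0.22094 × 12.25 = 97.4 kips.
Base metal shear (0.5 in plate): yield φR_n = 1.0×0.6×36×0.5×12.25 = 132.3 kips; rupture φR_n = 0.75×0.6×58×0.5×12.25 = 159.9 kips; take 132.3 kips (yield).
Tension yield (gross): A_g = 4.1875×0.5 = 2.0938 in². φR_n = 0.90 × 36 × 2.0938 = 67.8 kips.
Governing: min(97.4, 132.3, 67.8) = 67.8 kips → gross-section yield.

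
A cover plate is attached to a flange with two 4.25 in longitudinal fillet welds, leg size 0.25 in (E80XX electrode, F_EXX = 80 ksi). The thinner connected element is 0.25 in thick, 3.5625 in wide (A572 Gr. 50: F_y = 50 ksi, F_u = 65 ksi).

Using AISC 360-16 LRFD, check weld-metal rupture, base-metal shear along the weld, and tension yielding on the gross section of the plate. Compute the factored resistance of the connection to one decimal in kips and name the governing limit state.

40.1 kips (gross-section yield governs)

Weld metal: throat = 0.707×0.25 = 0.17675 in, L = 2×4.25 = 8.5 in. φR_n = 0.75 × 0.6 × 80 × 0.17675 × 8.5 = 54.1 kips.
Base metal shear (0.25 in plate): yield φR_n = 1.0×0.6×50×0.25×8.5 = 63.8 kips; rupture φR_n = 0.75×0.6×65×0.25×8.5 = 62.2 kips; take 62.2 kips (rupture).
Tension yield (gross): A_g = 3.5625×0.25 = 0.89063 in². φR_n = 0.90 × 50 × 0.89063 = 40.1 kips.
Governing: min(54.1, 62.2, 40.1) = 40.1 kips → gross-section yield.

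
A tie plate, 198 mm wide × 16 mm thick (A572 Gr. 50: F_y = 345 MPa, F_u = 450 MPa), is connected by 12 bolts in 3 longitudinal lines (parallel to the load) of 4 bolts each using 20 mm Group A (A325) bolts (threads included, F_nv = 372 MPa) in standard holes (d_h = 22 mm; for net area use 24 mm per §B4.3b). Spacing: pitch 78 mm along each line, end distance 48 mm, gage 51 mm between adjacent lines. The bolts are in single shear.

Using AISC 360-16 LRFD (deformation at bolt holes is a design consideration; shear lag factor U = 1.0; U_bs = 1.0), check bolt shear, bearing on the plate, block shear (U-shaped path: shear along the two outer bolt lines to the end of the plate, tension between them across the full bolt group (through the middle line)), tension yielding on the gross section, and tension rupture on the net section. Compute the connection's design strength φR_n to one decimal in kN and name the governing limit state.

680.4 kN (net-section rupture governs)

Bolt shear: A_b = π(20)²/4 = 314.16 mm². φR_n = 0.75 × 372 × 314.16 × 12 × 1 = 1051.8 kN.
Bearing (16 mm plate, F_u = 450 MPa): end bolts L_c = 48 − 22/2 = 37, R_n = min(1.2×37×16×450, 2.4×20×16×450) = 319.68 kN/bolt; interior L_c = 78 − 22 = 56, R_n = 345.6 kN/bolt. φR_n = 0.75 × (3×319.68 + 9×345.6) = 3052.1 kN.
Block shear: shear path 2×[48+3×78] = 2×282 mm, A_gv = 9024, A_nv = 2×(282 − 3.5×24)×16 = 6336 mm²; tension across gage: (102 − 2×24)×16 = 864 mm². R_n = min(0.6×450×6336, 0.6×345×9024) + 1.0×450×864 = min(1710.7, 1868) + 388.8 = 2099.5 kN. φR_n = 0.75 × 2099.5 = 1574.6 kN.
Tension yield (gross): A_g = 198×16 = 3168 mm². φR_n = 0.90 × 345 × 3168 = 983.7 kN.
Tension rupture (net): A_n = (198 − 3×24)×16 = 2016 mm² (U = 1.0, A_e = A_n). φR_n = 0.75 × 450 × 2016 = 680.4 kN.
Governing: min(1051.8, 3052.1, 1574.6, 983.7, 680.4) = 680.4 kN → net-section rupture.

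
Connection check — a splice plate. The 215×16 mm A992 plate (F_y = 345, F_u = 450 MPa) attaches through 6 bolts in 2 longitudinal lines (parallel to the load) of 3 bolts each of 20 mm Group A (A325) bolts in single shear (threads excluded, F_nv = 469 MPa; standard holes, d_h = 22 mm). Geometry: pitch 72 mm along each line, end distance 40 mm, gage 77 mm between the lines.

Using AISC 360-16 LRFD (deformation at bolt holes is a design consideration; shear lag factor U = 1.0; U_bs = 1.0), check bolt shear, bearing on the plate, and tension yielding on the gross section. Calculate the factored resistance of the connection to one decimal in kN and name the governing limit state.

663.0 kN (bolt shear governs)

Bolt shear: A_b = π(20)²/4 = 314.16 mm². φR_n = 0.75 × 469 × 314.16 × 6 × 1 = 663.0 kN.
Bearing (16 mm plate, F_u = 450 MPa): end bolts L_c = 40 − 22/2 = 29, R_n = min(1.2×29×16×450, 2.4×20×16×450) = 250.56 kN/bolt; interior L_c = 72 − 22 = 50, R_n = 345.6 kN/bolt. φR_n = 0.75 × (2×250.56 + 4×345.6) = 1412.6 kN.
Tension yield (gross): A_g = 215×16 = 3440 mm². φR_n = 0.90 × 345 × 3440 = 1068.1 kN.
Governing: min(663.0, 1412.6, 1068.1) = 663.0 kN → bolt shear.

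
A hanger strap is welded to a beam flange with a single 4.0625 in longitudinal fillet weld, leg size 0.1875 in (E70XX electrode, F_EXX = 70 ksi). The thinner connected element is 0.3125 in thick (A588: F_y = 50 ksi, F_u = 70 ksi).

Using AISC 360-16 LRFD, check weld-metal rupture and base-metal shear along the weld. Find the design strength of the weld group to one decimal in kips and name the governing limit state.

Weld metal: throat = 0.707×0.1875 = 0.13256 in, L = 4.0625 in. φR_n = 0.75 × 0.6 × 70 × 0.13256 × 4.0625 = 17.0 kips.
Base metal shear (0.3125 in plate): yield φR_n = 1.0×0.6×50×0.3125×4.0625 = 38.1 kips; rupture φR_n = 0.75×0.6×70×0.3125×4.0625 = 40.0 kips; take 38.1 kips (yield).
Governing: min(17.0, 38.1) = 17.0 kips → weld metal.

17.0 kips (weld metal governs)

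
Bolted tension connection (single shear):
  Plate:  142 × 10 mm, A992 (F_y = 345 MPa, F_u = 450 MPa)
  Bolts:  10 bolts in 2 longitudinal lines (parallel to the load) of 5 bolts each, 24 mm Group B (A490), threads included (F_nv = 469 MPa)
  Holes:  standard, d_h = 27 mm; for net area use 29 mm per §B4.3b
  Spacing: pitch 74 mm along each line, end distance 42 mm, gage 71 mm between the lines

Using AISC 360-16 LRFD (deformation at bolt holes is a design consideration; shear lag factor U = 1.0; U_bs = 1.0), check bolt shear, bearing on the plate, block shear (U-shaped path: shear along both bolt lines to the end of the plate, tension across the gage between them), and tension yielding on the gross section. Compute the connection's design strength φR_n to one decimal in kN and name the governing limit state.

440.9 kN (gross-section yield governs)

Bolt shear: A_b = π(24)²/4 = 452.39 mm². φR_n = 0.75 × 469 × 452.39 × 10 × 1 = 1591.3 kN.
Bearing (10 mm plate, F_u = 450 MPa): end bolts L_c = 42 − 27/2 = 28.5, R_n = min(1.2×28.5×10×450, 2.4×24×10×450) = 153.9 kN/bolt; interior L_c = 74 − 27 = 47, R_n = 253.8 kN/bolt. φR_n = 0.75 × (2×153.9 + 8×253.8) = 1753.7 kN.
Block shear: shear path 2×[42+4×74] = 2×338 mm, A_gv = 6760, A_nv = 2×(338 − 4.5×29)×10 = 4150 mm²; tension across gage: (71 − 1×29)×10 = 420 mm². R_n = min(0.6×450×4150, 0.6×345×6760) + 1.0×450×420 = min(1120.5, 1399.3) + 189 = 1309.5 kN. φR_n = 0.75 × 1309.5 = 982.1 kN.
Tension yield (gross): A_g = 142×10 = 1420 mm². φR_n = 0.90 × 345 × 1420 = 440.9 kN.
Governing: min(1591.3, 1753.7, 982.1, 440.9) = 440.9 kN → gross-section yield.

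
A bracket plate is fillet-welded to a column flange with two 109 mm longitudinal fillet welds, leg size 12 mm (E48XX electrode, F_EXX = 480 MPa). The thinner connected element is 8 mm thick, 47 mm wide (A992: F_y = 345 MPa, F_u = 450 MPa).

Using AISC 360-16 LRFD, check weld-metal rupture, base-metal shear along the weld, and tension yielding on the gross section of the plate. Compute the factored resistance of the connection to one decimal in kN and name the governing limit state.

116.7 kN (gross-section yield governs)

Weld metal: throat = 0.707×12 = 8.484 mm, L = 2×109 = 218 mm. φR_n = 0.75 × 0.6 × 480 × 8.484 × 218 = 399.5 kN.
Base metal shear (8 mm plate): yield φR_n = 1.0×0.6×345×8×218 = 361.0 kN; rupture φR_n = 0.75×0.6×450×8×218 = 353.2 kN; take 353.2 kN (rupture).
Tension yield (gross): A_g = 47×8 = 376 mm². φR_n = 0.90 × 345 × 376 = 116.7 kN.
Governing: min(399.5, 353.2, 116.7) = 116.7 kN → gross-section yield.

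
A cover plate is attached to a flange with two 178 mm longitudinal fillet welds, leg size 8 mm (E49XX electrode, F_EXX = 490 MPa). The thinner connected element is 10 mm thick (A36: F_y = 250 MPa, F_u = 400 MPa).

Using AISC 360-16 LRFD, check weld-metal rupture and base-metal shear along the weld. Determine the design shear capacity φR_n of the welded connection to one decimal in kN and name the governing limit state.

Weld metal: throat = 0.707×8 = 5.656 mm, L = 2×178 = 356 mm. φR_n = 0.75 × 0.6 × 490 × 5.656 × 356 = 444.0 kN.
Base metal shear (10 mm plate): yield φR_n = 1.0×0.6×250×10×356 = 534.0 kN; rupture φR_n = 0.75×0.6×400×10×356 = 640.8 kN; take 534.0 kN (yield).
Governing: min(444.0, 534.0) = 444.0 kN → weld metal.

444.0 kN (weld metal governs)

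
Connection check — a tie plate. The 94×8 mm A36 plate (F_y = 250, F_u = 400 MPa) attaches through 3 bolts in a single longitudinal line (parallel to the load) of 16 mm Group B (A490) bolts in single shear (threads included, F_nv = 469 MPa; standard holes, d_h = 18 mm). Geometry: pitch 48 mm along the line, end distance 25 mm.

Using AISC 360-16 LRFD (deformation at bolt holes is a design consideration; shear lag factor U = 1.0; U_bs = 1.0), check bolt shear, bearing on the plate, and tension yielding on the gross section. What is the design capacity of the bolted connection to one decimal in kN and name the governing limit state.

Bolt shear: A_b = π(16)²/4 = 201.06 mm². φR_n = 0.75 × 469 × 201.06 × 3 × 1 = 212.2 kN.
Bearing (8 mm plate, F_u = 400 MPa): end bolts L_c = 25 − 18/2 = 16, R_n = min(1.2×16×8×400, 2.4×16×8×400) = 61.44 kN/bolt; interior L_c = 48 − 18 = 30, R_n = 115.2 kN/bolt. φR_n = 0.75 × (1×61.44 + 2×115.2) = 218.9 kN.
Tension yield (gross): A_g = 94×8 = 752 mm². φR_n = 0.90 × 250 × 752 = 169.2 kN.
Governing: min(212.2, 218.9, 169.2) = 169.2 kN → gross-section yield.

169.2 kN (gross-section yield governs)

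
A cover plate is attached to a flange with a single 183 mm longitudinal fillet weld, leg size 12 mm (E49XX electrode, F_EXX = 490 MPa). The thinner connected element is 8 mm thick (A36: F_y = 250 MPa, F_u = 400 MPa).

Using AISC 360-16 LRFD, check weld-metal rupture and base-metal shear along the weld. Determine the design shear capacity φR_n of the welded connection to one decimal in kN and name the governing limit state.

Weld metal: throat = 0.707×12 = 8.484 mm, L = 183 mm. φR_n = 0.75 × 0.6 × 490 × 8.484 × 183 = 342.3 kN.
Base metal shear (8 mm plate): yield φR_n = 1.0×0.6×250×8×183 = 219.6 kN; rupture φR_n = 0.75×0.6×400×8×183 = 263.5 kN; take 219.6 kN (yield).
Governing: min(342.3, 219.6) = 219.6 kN → base-metal shear.

219.6 kN (base-metal shear governs)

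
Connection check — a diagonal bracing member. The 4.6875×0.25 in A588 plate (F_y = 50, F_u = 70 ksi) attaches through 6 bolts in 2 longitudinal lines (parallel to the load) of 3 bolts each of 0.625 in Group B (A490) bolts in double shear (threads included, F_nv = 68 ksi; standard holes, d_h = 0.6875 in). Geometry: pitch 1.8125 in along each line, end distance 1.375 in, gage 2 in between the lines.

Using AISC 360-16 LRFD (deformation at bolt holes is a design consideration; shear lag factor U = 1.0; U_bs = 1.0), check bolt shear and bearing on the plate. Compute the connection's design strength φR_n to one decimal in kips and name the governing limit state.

Bolt shear: A_b = π(0.625)²/4 = 0.3068 in². φR_n = 0.75 × 68 × 0.3068 × 6 × 2 = 187.8 kips.
Bearing (0.25 in plate, F_u = 70 ksi): end bolts L_c = 1.375 − 0.6875/2 = 1.03125, R_n = min(1.2×1.03125×0.25×70, 2.4×0.625×0.25×70) = 21.656 kips/bolt; interior L_c = 1.8125 − 0.6875 = 1.125, R_n = 23.625 kips/bolt. φR_n = 0.75 × (2×21.656 + 4×23.625) = 103.4 kips.
Governing: min(187.8, 103.4) = 103.4 kips → bearing.

103.4 kips (bearing governs)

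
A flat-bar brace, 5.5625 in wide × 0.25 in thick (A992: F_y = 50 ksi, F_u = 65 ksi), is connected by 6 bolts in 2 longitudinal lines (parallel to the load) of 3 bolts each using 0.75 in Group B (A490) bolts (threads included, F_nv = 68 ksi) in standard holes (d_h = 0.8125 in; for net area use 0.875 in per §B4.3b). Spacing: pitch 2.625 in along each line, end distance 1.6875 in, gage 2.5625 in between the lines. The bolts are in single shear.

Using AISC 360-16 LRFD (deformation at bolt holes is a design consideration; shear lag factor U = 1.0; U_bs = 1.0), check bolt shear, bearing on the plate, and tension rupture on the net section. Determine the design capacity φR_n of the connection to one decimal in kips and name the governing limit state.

46.5 kips (net-section rupture governs)

Bolt shear: A_b = π(0.75)²/4 = 0.44179 in². φR_n = 0.75 × 68 × 0.44179 × 6 × 1 = 135.2 kips.
Bearing (0.25 in plate, F_u = 65 ksi): end bolts L_c = 1.6875 − 0.8125/2 = 1.28125, R_n = min(1.2×1.28125×0.25×65, 2.4×0.75×0.25×65) = 24.984 kips/bolt; interior L_c = 2.625 − 0.8125 = 1.8125, R_n = 29.25 kips/bolt. φR_n = 0.75 × (2×24.984 + 4×29.25) = 125.2 kips.
Tension rupture (net): A_n = (5.5625 − 2×0.875)×0.25 = 0.95313 in² (U = 1.0, A_e = A_n). φR_n = 0.75 × 65 × 0.95313 = 46.5 kips.
Governing: min(135.2, 125.2, 46.5) = 46.5 kips → net-section rupture.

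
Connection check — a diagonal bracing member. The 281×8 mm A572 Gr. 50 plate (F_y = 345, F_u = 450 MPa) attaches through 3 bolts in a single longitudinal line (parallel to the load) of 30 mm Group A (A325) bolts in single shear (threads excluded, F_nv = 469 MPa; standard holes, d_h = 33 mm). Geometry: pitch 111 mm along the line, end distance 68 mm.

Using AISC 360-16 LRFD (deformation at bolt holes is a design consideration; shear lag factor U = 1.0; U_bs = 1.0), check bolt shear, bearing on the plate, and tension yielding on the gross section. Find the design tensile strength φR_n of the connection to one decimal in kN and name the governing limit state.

555.7 kN (bearing governs)

Bolt shear: A_b = π(30)²/4 = 706.86 mm². φR_n = 0.75 × 469 × 706.86 × 3 × 1 = 745.9 kN.
Bearing (8 mm plate, F_u = 450 MPa): end bolts L_c = 68 − 33/2 = 51.5, R_n = min(1.2×51.5×8×450, 2.4×30×8×450) = 222.48 kN/bolt; interior L_c = 111 − 33 = 78, R_n = 259.2 kN/bolt. φR_n = 0.75 × (1×222.48 + 2×259.2) = 555.7 kN.
Tension yield (gross): A_g = 281×8 = 2248 mm². φR_n = 0.90 × 345 × 2248 = 698.0 kN.
Governing: min(745.9, 555.7, 698.0) = 555.7 kN → bearing.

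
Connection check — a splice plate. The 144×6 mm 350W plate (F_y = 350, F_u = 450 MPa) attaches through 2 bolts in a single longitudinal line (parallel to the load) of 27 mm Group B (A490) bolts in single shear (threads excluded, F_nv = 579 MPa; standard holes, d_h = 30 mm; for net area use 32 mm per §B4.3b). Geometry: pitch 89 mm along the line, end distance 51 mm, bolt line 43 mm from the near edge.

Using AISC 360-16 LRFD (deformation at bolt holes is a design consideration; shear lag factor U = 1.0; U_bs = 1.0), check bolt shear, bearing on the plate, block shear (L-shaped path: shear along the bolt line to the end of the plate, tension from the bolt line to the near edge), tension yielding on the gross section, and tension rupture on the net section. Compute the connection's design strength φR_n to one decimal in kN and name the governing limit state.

166.5 kN (block shear governs)

Bolt shear: A_b = π(27)²/4 = 572.56 mm². φR_n = 0.75 × 579 × 572.56 × 2 × 1 = 497.3 kN.
Bearing (6 mm plate, F_u = 450 MPa): end bolts L_c = 51 − 30/2 = 36, R_n = min(1.2×36×6×450, 2.4×27×6×450) = 116.64 kN/bolt; interior L_c = 89 − 30 = 59, R_n = 174.96 kN/bolt. φR_n = 0.75 × (1×116.64 + 1×174.96) = 218.7 kN.
Block shear: shear path 1×[51+1×89] = 1×140 mm, A_gv = 840, A_nv = 1×(140 − 1.5×32)×6 = 552 mm²; tension to near edge: (43 − 0.5×32)×6 = 162 mm². R_n = min(0.6×450×552, 0.6×350×840) + 1.0×450×162 = min(149.04, 176.4) + 72.9 = 221.94 kN. φR_n = 0.75 × 221.94 = 166.5 kN.
Tension yield (gross): A_g = 144×6 = 864 mm². φR_n = 0.90 × 350 × 864 = 272.2 kN.
Tension rupture (net): A_n = (144 − 1×32)×6 = 672 mm² (U = 1.0, A_e = A_n). φR_n = 0.75 × 450 × 672 = 226.8 kN.
Governing: min(497.3, 218.7, 166.5, 272.2, 226.8) = 166.5 kN → block shear.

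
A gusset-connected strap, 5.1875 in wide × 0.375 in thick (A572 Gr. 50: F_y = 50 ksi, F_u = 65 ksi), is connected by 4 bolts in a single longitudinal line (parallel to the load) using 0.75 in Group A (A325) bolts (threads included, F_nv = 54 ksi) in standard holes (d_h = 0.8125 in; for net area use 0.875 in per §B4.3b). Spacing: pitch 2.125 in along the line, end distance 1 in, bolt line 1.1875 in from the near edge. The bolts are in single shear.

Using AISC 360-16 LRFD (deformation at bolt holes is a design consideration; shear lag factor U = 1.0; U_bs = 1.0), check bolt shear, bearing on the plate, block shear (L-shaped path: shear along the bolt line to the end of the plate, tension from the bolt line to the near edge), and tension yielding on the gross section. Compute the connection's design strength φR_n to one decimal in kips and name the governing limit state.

Bolt shear: A_b = π(0.75)²/4 = 0.44179 in². φR_n = 0.75 × 54 × 0.44179 × 4 × 1 = 71.6 kips.
Bearing (0.375 in plate, F_u = 65 ksi): end bolts L_c = 1 − 0.8125/2 = 0.59375, R_n = min(1.2×0.59375×0.375×65, 2.4×0.75×0.375×65) = 17.367 kips/bolt; interior L_c = 2.125 − 0.8125 = 1.3125, R_n = 38.391 kips/bolt. φR_n = 0.75 × (1×17.367 + 3×38.391) = 99.4 kips.
Block shear: shear path 1×[1+3×2.125] = 1×7.375 in, A_gv = 2.7656, A_nv = 1×(7.375 − 3.5×0.875)×0.375 = 1.6172 in²; tension to near edge: (1.1875 − 0.5×0.875)×0.375 = 0.28125 in². R_n = min(0.6×65×1.6172, 0.6×50×2.7656) + 1.0×65×0.28125 = min(63.071, 82.968) + 18.281 = 81.352 kips. φR_n = 0.75 × 81.352 = 61.0 kips.
Tension yield (gross): A_g = 5.1875×0.375 = 1.9453 in². φR_n = 0.90 × 50 × 1.9453 = 87.5 kips.
Governing: min(71.6, 99.4, 61.0, 87.5) = 61.0 kips → block shear.

61.0 kips (block shear governs)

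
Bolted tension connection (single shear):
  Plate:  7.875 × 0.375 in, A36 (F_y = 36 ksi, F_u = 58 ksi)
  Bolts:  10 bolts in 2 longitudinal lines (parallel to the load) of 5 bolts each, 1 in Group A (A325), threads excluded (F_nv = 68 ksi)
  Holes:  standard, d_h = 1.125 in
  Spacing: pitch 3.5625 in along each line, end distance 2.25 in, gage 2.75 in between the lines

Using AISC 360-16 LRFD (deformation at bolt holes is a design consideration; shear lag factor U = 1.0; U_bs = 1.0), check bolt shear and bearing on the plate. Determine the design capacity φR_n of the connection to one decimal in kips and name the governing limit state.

Bolt shear: A_b = π(1)²/4 = 0.7854 in². φR_n = 0.75 × 68 × 0.7854 × 10 × 1 = 400.6 kips.
Bearing (0.375 in plate, F_u = 58 ksi): end bolts L_c = 2.25 − 1.125/2 = 1.6875, R_n = min(1.2×1.6875×0.375×58, 2.4×1×0.375×58) = 44.044 kips/bolt; interior L_c = 3.5625 − 1.125 = 2.4375, R_n = 52.2 kips/bolt. φR_n = 0.75 × (2×44.044 + 8×52.2) = 379.3 kips.
Governing: min(400.6, 379.3) = 379.3 kips → bearing.

379.3 kips (bearing governs)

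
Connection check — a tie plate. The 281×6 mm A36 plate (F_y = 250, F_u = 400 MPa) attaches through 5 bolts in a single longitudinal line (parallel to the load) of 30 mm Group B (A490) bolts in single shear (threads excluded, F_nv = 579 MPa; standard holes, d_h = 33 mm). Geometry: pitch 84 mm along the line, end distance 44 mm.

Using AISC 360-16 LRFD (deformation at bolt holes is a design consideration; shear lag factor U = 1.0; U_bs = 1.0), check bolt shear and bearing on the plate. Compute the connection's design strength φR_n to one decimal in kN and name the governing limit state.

500.0 kN (bearing governs)

Bolt shear: A_b = π(30)²/4 = 706.86 mm². φR_n = 0.75 × 579 × 706.86 × 5 × 1 = 1534.8 kN.
Bearing (6 mm plate, F_u = 400 MPa): end bolts L_c = 44 − 33/2 = 27.5, R_n = min(1.2×27.5×6×400, 2.4×30×6×400) = 79.2 kN/bolt; interior L_c = 84 − 33 = 51, R_n = 146.88 kN/bolt. φR_n = 0.75 × (1×79.2 + 4×146.88) = 500.0 kN.
Governing: min(1534.8, 500.0) = 500.0 kN → bearing.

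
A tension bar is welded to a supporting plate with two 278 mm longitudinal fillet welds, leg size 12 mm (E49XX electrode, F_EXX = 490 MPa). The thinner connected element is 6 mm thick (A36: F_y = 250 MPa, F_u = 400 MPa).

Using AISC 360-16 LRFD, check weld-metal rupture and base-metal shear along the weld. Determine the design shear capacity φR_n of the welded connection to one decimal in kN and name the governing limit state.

500.4 kN (base-metal shear governs)

Weld metal: throat = 0.707×12 = 8.484 mm, L = 2×278 = 556 mm. φR_n = 0.75 × 0.6 × 490 × 8.484 × 556 = 1040.1 kN.
Base metal shear (6 mm plate): yield φR_n = 1.0×0.6×250×6×556 = 500.4 kN; rupture φR_n = 0.75×0.6×400×6×556 = 600.5 kN; take 500.4 kN (yield).
Governing: min(1040.1, 500.4) = 500.4 kN → base-metal shear.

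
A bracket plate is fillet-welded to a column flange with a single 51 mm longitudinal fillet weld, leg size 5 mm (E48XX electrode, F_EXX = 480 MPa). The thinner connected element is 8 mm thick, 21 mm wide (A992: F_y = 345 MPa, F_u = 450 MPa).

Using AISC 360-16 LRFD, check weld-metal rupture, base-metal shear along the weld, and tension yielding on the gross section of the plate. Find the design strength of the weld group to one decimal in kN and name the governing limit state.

38.9 kN (weld metal governs)

Weld metal: throat = 0.707×5 = 3.535 mm, L = 51 mm. φR_n = 0.75 × 0.6 × 480 × 3.535 × 51 = 38.9 kN.
Base metal shear (8 mm plate): yield φR_n = 1.0×0.6×345×8×51 = 84.5 kN; rupture φR_n = 0.75×0.6×450×8×51 = 82.6 kN; take 82.6 kN (rupture).
Tension yield (gross): A_g = 21×8 = 168 mm². φR_n = 0.90 × 345 × 168 = 52.2 kN.
Governing: min(38.9, 82.6, 52.2) = 38.9 kN → weld metal.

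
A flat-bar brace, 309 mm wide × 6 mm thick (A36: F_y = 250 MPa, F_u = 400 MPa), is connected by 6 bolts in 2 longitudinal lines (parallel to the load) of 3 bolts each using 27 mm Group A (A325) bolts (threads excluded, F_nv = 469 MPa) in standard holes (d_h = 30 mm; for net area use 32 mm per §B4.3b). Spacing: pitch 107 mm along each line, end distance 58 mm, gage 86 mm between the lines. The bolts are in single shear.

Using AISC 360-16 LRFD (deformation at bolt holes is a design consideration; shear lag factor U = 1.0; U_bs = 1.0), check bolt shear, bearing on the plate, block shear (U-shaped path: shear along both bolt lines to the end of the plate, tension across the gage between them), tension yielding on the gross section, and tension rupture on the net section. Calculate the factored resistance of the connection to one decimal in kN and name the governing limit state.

417.2 kN (gross-section yield governs)

Bolt shear: A_b = π(27)²/4 = 572.56 mm². φR_n = 0.75 × 469 × 572.56 × 6 × 1 = 1208.4 kN.
Bearing (6 mm plate, F_u = 400 MPa): end bolts L_c = 58 − 30/2 = 43, R_n = min(1.2×43×6×400, 2.4×27×6×400) = 123.84 kN/bolt; interior L_c = 107 − 30 = 77, R_n = 155.52 kN/bolt. φR_n = 0.75 × (2×123.84 + 4×155.52) = 652.3 kN.
Block shear: shear path 2×[58+2×107] = 2×272 mm, A_gv = 3264, A_nv = 2×(272 − 2.5×32)×6 = 2304 mm²; tension across gage: (86 − 1×32)×6 = 324 mm². R_n = min(0.6×400×2304, 0.6×250×3264) + 1.0×400×324 = min(552.96, 489.6) + 129.6 = 619.2 kN. φR_n = 0.75 × 619.2 = 464.4 kN.
Tension yield (gross): A_g = 309×6 = 1854 mm². φR_n = 0.90 × 250 × 1854 = 417.2 kN.
Tension rupture (net): A_n = (309 − 2×32)×6 = 1470 mm² (U = 1.0, A_e = A_n). φR_n = 0.75 × 400 × 1470 = 441.0 kN.
Governing: min(1208.4, 652.3, 464.4, 417.2, 441.0) = 417.2 kN → gross-section yield.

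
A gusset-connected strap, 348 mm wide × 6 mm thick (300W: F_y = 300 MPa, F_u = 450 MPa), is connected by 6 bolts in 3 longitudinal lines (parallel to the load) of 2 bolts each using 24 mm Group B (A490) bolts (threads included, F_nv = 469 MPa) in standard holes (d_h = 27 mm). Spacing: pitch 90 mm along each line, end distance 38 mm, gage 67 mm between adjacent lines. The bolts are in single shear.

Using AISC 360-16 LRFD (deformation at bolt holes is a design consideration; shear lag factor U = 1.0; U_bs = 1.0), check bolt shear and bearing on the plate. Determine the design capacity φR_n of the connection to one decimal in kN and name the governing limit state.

528.5 kN (bearing governs)

Bolt shear: A_b = π(24)²/4 = 452.39 mm². φR_n = 0.75 × 469 × 452.39 × 6 × 1 = 954.8 kN.
Bearing (6 mm plate, F_u = 450 MPa): end bolts L_c = 38 − 27/2 = 24.5, R_n = min(1.2×24.5×6×450, 2.4×24×6×450) = 79.38 kN/bolt; interior L_c = 90 − 27 = 63, R_n = 155.52 kN/bolt. φR_n = 0.75 × (3×79.38 + 3×155.52) = 528.5 kN.
Governing: min(954.8, 528.5) = 528.5 kN → bearing.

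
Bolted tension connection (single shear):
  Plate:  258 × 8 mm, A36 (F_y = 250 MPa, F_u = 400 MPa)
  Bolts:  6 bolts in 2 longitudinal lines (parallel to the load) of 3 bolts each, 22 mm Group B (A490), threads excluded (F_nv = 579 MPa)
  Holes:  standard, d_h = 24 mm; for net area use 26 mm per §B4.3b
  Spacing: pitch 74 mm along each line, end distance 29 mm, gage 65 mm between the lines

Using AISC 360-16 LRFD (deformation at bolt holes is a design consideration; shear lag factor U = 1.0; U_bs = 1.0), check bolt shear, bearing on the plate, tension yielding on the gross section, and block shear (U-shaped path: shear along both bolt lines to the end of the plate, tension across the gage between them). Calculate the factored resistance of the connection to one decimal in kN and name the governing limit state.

412.2 kN (block shear governs)

Bolt shear: A_b = π(22)²/4 = 380.13 mm². φR_n = 0.75 × 579 × 380.13 × 6 × 1 = 990.4 kN.
Bearing (8 mm plate, F_u = 400 MPa): end bolts L_c = 29 − 24/2 = 17, R_n = min(1.2×17×8×400, 2.4×22×8×400) = 65.28 kN/bolt; interior L_c = 74 − 24 = 50, R_n = 168.96 kN/bolt. φR_n = 0.75 × (2×65.28 + 4×168.96) = 604.8 kN.
Tension yield (gross): A_g = 258×8 = 2064 mm². φR_n = 0.90 × 250 × 2064 = 464.4 kN.
Block shear: shear path 2×[29+2×74] = 2×177 mm, A_gv = 2832, A_nv = 2×(177 − 2.5×26)×8 = 1792 mm²; tension across gage: (65 − 1×26)×8 = 312 mm². R_n = min(0.6×400×1792, 0.6×250×2832) + 1.0×400×312 = min(430.08, 424.8) + 124.8 = 549.6 kN. φR_n = 0.75 × 549.6 = 412.2 kN.
Governing: min(990.4, 604.8, 464.4, 412.2) = 412.2 kN → block shear.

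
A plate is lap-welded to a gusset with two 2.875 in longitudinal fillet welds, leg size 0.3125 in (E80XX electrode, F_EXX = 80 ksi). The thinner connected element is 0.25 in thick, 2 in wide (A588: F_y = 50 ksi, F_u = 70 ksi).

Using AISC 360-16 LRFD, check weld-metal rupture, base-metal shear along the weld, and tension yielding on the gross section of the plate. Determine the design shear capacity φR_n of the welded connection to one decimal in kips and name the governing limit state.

Weld metal: throat = 0.707×0.3125 = 0.22094 in, L = 2×2.875 = 5.75 in. φR_n = 0.75 × 0.6 × 80 × 0.22094 × 5.75 = 45.7 kips.
Base metal shear (0.25 in plate): yield φR_n = 1.0×0.6×50×0.25×5.75 = 43.1 kips; rupture φR_n = 0.75×0.6×70×0.25×5.75 = 45.3 kips; take 43.1 kips (yield).
Tension yield (gross): A_g = 2×0.25 = 0.5 in². φR_n = 0.90 × 50 × 0.5 = 22.5 kips.
Governing: min(45.7, 43.1, 22.5) = 22.5 kips → gross-section yield.

22.5 kips (gross-section yield governs)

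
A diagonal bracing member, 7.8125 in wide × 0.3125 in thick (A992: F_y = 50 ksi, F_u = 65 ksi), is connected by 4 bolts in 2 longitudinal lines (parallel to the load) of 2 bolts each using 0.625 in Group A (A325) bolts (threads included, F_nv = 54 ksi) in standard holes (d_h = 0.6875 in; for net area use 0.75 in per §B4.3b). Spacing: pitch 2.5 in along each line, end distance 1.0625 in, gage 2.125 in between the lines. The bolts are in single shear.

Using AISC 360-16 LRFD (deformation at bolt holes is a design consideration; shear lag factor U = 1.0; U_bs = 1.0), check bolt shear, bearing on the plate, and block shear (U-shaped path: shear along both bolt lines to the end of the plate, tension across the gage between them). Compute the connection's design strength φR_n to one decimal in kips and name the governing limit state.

49.7 kips (bolt shear governs)

Bolt shear: A_b = π(0.625)²/4 = 0.3068 in². φR_n = 0.75 × 54 × 0.3068 × 4 × 1 = 49.7 kips.
Bearing (0.3125 in plate, F_u = 65 ksi): end bolts L_c = 1.0625 − 0.6875/2 = 0.71875, R_n = min(1.2×0.71875×0.3125×65, 2.4×0.625×0.3125×65) = 17.52 kips/bolt; interior L_c = 2.5 − 0.6875 = 1.8125, R_n = 30.469 kips/bolt. φR_n = 0.75 × (2×17.52 + 2×30.469) = 72.0 kips.
Block shear: shear path 2×[1.0625+1×2.5] = 2×3.5625 in, A_gv = 2.2266, A_nv = 2×(3.5625 − 1.5×0.75)×0.3125 = 1.5234 in²; tension across gage: (2.125 − 1×0.75)×0.3125 = 0.42969 in². R_n = min(0.6×65×1.5234, 0.6×50×2.2266) + 1.0×65×0.42969 = min(59.413, 66.798) + 27.93 = 87.343 kips. φR_n = 0.75 × 87.343 = 65.5 kips.
Governing: min(49.7, 72.0, 65.5) = 49.7 kips → bolt shear.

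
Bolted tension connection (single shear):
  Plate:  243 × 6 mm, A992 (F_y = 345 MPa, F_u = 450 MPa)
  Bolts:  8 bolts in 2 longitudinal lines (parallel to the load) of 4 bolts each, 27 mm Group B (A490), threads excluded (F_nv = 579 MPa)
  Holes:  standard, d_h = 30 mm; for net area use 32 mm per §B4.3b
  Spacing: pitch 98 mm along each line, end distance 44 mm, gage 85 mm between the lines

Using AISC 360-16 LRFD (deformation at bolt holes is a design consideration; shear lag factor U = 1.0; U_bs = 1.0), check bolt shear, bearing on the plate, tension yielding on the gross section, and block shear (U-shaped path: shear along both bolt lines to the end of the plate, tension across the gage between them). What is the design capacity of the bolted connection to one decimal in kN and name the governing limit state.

452.7 kN (gross-section yield governs)

Bolt shear: A_b = π(27)²/4 = 572.56 mm². φR_n = 0.75 × 579 × 572.56 × 8 × 1 = 1989.1 kN.
Bearing (6 mm plate, F_u = 450 MPa): end bolts L_c = 44 − 30/2 = 29, R_n = min(1.2×29×6×450, 2.4×27×6×450) = 93.96 kN/bolt; interior L_c = 98 − 30 = 68, R_n = 174.96 kN/bolt. φR_n = 0.75 × (2×93.96 + 6×174.96) = 928.3 kN.
Tension yield (gross): A_g = 243×6 = 1458 mm². φR_n = 0.90 × 345 × 1458 = 452.7 kN.
Block shear: shear path 2×[44+3×98] = 2×338 mm, A_gv = 4056, A_nv = 2×(338 − 3.5×32)×6 = 2712 mm²; tension across gage: (85 − 1×32)×6 = 318 mm². R_n = min(0.6×450×2712, 0.6×345×4056) + 1.0×450×318 = min(732.24, 839.59) + 143.1 = 875.34 kN. φR_n = 0.75 × 875.34 = 656.5 kN.
Governing: min(1989.1, 928.3, 452.7, 656.5) = 452.7 kN → gross-section yield.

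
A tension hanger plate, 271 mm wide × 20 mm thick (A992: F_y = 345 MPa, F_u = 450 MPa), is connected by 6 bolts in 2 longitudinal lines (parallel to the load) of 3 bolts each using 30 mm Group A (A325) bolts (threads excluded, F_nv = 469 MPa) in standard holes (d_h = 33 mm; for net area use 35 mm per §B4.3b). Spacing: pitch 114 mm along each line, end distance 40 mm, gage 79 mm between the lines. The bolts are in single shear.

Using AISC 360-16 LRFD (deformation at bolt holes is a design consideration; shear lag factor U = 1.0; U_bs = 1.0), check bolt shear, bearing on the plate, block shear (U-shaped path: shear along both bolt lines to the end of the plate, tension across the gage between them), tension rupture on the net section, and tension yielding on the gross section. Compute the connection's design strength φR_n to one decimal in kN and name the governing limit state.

Bolt shear: A_b = π(30)²/4 = 706.86 mm². φR_n = 0.75 × 469 × 706.86 × 6 × 1 = 1491.8 kN.
Bearing (20 mm plate, F_u = 450 MPa): end bolts L_c = 40 − 33/2 = 23.5, R_n = min(1.2×23.5×20×450, 2.4×30×20×450) = 253.8 kN/bolt; interior L_c = 114 − 33 = 81, R_n = 648 kN/bolt. φR_n = 0.75 × (2×253.8 + 4×648) = 2324.7 kN.
Block shear: shear path 2×[40+2×114] = 2×268 mm, A_gv = 10720, A_nv = 2×(268 − 2.5×35)×20 = 7220 mm²; tension across gage: (79 − 1×35)×20 = 880 mm². R_n = min(0.6×450×7220, 0.6×345×10720) + 1.0×450×880 = min(1949.4, 2219) + 396 = 2345.4 kN. φR_n = 0.75 × 2345.4 = 1759.1 kN.
Tension rupture (net): A_n = (271 − 2×35)×20 = 4020 mm² (U = 1.0, A_e = A_n). φR_n = 0.75 × 450 × 4020 = 1356.8 kN.
Tension yield (gross): A_g = 271×20 = 5420 mm². φR_n = 0.90 × 345 × 5420 = 1682.9 kN.
Governing: min(1491.8, 2324.7, 1759.1, 1356.8, 1682.9) = 1356.8 kN → net-section rupture.

1356.8 kN (net-section rupture governs)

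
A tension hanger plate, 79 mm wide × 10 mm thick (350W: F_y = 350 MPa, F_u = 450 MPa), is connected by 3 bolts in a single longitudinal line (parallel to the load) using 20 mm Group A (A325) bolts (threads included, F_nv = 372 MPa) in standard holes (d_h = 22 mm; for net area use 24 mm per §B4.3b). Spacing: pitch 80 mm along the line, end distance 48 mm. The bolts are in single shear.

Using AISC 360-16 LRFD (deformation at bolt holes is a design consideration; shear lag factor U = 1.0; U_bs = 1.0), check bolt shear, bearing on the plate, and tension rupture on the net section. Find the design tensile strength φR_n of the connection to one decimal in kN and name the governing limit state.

Bolt shear: A_b = π(20)²/4 = 314.16 mm². φR_n = 0.75 × 372 × 314.16 × 3 × 1 = 263.0 kN.
Bearing (10 mm plate, F_u = 450 MPa): end bolts L_c = 48 − 22/2 = 37, R_n = min(1.2×37×10×450, 2.4×20×10×450) = 199.8 kN/bolt; interior L_c = 80 − 22 = 58, R_n = 216 kN/bolt. φR_n = 0.75 × (1×199.8 + 2×216) = 473.9 kN.
Tension rupture (net): A_n = (79 − 1×24)×10 = 550 mm² (U = 1.0, A_e = A_n). φR_n = 0.75 × 450 × 550 = 185.6 kN.
Governing: min(263.0, 473.9, 185.6) = 185.6 kN → net-section rupture.

185.6 kN (net-section rupture governs)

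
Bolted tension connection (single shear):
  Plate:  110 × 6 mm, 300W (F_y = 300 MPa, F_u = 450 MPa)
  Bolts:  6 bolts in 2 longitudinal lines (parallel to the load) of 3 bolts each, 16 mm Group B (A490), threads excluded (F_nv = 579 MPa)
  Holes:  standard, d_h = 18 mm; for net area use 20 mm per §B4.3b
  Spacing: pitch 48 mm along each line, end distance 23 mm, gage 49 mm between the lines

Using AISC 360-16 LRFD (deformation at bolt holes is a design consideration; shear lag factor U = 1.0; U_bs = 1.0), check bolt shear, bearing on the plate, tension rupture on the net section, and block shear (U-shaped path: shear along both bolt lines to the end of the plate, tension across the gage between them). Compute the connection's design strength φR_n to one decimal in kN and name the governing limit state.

Bolt shear: A_b = π(16)²/4 = 201.06 mm². φR_n = 0.75 × 579 × 201.06 × 6 × 1 = 523.9 kN.
Bearing (6 mm plate, F_u = 450 MPa): end bolts L_c = 23 − 18/2 = 14, R_n = min(1.2×14×6×450, 2.4×16×6×450) = 45.36 kN/bolt; interior L_c = 48 − 18 = 30, R_n = 97.2 kN/bolt. φR_n = 0.75 × (2×45.36 + 4×97.2) = 359.6 kN.
Tension rupture (net): A_n = (110 − 2×20)×6 = 420 mm² (U = 1.0, A_e = A_n). φR_n = 0.75 × 450 × 420 = 141.8 kN.
Block shear: shear path 2×[23+2×48] = 2×119 mm, A_gv = 1428, A_nv = 2×(119 − 2.5×20)×6 = 828 mm²; tension across gage: (49 − 1×20)×6 = 174 mm². R_n = min(0.6×450×828, 0.6×300×1428) + 1.0×450×174 = min(223.56, 257.04) + 78.3 = 301.86 kN. φR_n = 0.75 × 301.86 = 226.4 kN.
Governing: min(523.9, 359.6, 141.8, 226.4) = 141.8 kN → net-section rupture.

141.8 kN (net-section rupture governs)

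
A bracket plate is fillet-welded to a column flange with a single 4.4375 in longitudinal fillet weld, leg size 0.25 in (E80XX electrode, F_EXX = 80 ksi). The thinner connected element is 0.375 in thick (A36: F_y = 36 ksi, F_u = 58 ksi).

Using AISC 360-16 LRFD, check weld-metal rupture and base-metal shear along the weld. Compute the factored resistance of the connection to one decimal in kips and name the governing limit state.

28.2 kips (weld metal governs)

Weld metal: throat = 0.707×0.25 = 0.17675 in, L = 4.4375 in. φR_n = 0.75 × 0.6 × 80 × 0.17675 × 4.4375 = 28.2 kips.
Base metal shear (0.375 in plate): yield φR_n = 1.0×0.6×36×0.375×4.4375 = 35.9 kips; rupture φR_n = 0.75×0.6×58×0.375×4.4375 = 43.4 kips; take 35.9 kips (yield).
Governing: min(28.2, 35.9) = 28.2 kips → weld metal.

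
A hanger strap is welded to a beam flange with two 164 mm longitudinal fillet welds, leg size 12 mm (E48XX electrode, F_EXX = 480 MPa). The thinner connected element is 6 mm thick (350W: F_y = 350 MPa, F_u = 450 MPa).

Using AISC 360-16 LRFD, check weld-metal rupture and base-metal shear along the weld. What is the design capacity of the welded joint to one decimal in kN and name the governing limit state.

398.5 kN (base-metal shear governs)

Weld metal: throat = 0.707×12 = 8.484 mm, L = 2×164 = 328 mm. φR_n = 0.75 × 0.6 × 480 × 8.484 × 328 = 601.1 kN.
Base metal shear (6 mm plate): yield φR_n = 1.0×0.6×350×6×328 = 413.3 kN; rupture φR_n = 0.75×0.6×450×6×328 = 398.5 kN; take 398.5 kN (rupture).
Governing: min(601.1, 398.5) = 398.5 kN → base-metal shear.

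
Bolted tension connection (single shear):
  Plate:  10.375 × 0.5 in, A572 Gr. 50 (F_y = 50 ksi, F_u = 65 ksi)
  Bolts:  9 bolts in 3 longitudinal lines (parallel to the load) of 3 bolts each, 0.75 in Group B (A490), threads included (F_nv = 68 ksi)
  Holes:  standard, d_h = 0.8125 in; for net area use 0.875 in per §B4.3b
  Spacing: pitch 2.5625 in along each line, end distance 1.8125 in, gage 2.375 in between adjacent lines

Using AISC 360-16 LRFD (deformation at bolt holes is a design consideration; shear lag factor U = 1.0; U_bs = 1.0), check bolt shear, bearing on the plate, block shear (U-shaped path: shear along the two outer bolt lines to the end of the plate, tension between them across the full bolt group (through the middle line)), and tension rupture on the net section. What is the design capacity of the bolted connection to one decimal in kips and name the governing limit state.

188.9 kips (net-section rupture governs)

Bolt shear: A_b = π(0.75)²/4 = 0.44179 in². φR_n = 0.75 × 68 × 0.44179 × 9 × 1 = 202.8 kips.
Bearing (0.5 in plate, F_u = 65 ksi): end bolts L_c = 1.8125 − 0.8125/2 = 1.40625, R_n = min(1.2×1.40625×0.5×65, 2.4×0.75×0.5×65) = 54.844 kips/bolt; interior L_c = 2.5625 − 0.8125 = 1.75, R_n = 58.5 kips/bolt. φR_n = 0.75 × (3×54.844 + 6×58.5) = 386.6 kips.
Block shear: shear path 2×[1.8125+2×2.5625] = 2×6.9375 in, A_gv = 6.9375, A_nv = 2×(6.9375 − 2.5×0.875)×0.5 = 4.75 in²; tension across gage: (4.75 − 2×0.875)×0.5 = 1.5 in². R_n = min(0.6×65×4.75, 0.6×50×6.9375) + 1.0×65×1.5 = min(185.25, 208.13) + 97.5 = 282.75 kips. φR_n = 0.75 × 282.75 = 212.1 kips.
Tension rupture (net): A_n = (10.375 − 3×0.875)×0.5 = 3.875 in² (U = 1.0, A_e = A_n). φR_n = 0.75 × 65 × 3.875 = 188.9 kips.
Governing: min(202.8, 386.6, 212.1, 188.9) = 188.9 kips → net-section rupture.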